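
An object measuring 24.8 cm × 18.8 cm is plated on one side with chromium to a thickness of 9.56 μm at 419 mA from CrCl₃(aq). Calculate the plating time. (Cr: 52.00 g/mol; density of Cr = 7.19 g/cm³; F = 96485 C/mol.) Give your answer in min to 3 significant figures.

710 min

Plated area = 24.8 × 18.8 = 466.2 cm²
Volume = 466.2 × 9.56×10⁻⁴ cm = 0.4457 cm³
m(Cr) = 0.4457 × 7.19 = 3.205 g
n(Cr) = 3.205 / 52.00 = 0.06163 mol; n(e⁻) = 3 × 0.06163 = 0.1849 mol
Q = 0.1849 × 96485 = 17840 C
t = 17840 / 0.419 = 42580 s = 710 min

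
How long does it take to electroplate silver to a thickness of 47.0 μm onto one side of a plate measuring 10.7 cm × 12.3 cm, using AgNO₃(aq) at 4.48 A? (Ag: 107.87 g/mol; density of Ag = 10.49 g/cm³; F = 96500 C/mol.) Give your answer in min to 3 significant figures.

21.6 min

Plated area = 10.7 × 12.3 = 131.6 cm²
Volume = 131.6 × 47.0×10⁻⁴ cm = 0.6185 cm³
m(Ag) = 0.6185 × 10.49 = 6.488 g
n(Ag) = 6.488 / 107.87 = 0.06015 mol; n(e⁻) = 0.06015 mol
Q = 0.06015 × 96500 = 5804 C
t = 5804 / 4.48 = 1296 s = 21.6 min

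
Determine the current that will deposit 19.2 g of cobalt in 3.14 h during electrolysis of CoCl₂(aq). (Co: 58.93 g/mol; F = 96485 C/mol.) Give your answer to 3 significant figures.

n(Co) = 19.2 / 58.93 = 0.3258 mol
Co²⁺ + 2e⁻ → Co, so n(e⁻) = 2 × 0.3258 = 0.6516 mol
Q = 0.6516 × 96485 = 62870 C
I = Q / t = 62870 / 11304 s = 5.56 A

5.56 A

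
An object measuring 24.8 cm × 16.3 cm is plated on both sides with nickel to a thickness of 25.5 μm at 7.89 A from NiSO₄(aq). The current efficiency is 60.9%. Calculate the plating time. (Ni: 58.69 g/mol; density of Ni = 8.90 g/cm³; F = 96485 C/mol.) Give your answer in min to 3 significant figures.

Plated area = 2 × 24.8 × 16.3 = 808.5 cm²
Volume = 808.5 × 25.5×10⁻⁴ cm = 2.062 cm³
m(Ni) = 2.062 × 8.90 = 18.35 g
n(Ni) = 18.35 / 58.69 = 0.3127 mol; n(e⁻) = 2 × 0.3127 = 0.6254 mol
Q = 0.6254 × 96485 / 0.609 = 99080 C
t = 99080 / 7.89 = 12560 s = 209 min

209 min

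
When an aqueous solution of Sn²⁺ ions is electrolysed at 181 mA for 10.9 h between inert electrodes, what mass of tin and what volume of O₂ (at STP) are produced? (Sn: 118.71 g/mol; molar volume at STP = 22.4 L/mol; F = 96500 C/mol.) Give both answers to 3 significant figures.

4.37 g Sn; 0.412 L O₂

Q = 0.181 × 39240 = 7102 C; n(e⁻) = 7102 / 96500 = 0.07360 mol
Cathode: Sn²⁺ + 2e⁻ → Sn → n(Sn) = 0.07360/2 = 0.03680 mol → 4.37 g
Anode: 2H₂O → O₂ + 4H⁺ + 4e⁻ → n(O₂) = 0.07360/4 = 0.01840 mol → 0.412 L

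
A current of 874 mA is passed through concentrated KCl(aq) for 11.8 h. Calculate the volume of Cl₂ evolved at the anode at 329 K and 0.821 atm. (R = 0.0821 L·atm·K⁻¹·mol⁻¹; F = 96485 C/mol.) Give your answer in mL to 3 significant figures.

Q = 0.874 A × 42480 s = 37130 C
n(e⁻) = 37130 / 96485 = 0.3848 mol
2Cl⁻ → Cl₂ + 2e⁻, so n(Cl₂) = 0.3848 / 2 = 0.1924 mol
V = nRT/P = 0.1924 × 0.0821 × 329 / 0.821 = 6.330 L
= 6330 mL

6330 mL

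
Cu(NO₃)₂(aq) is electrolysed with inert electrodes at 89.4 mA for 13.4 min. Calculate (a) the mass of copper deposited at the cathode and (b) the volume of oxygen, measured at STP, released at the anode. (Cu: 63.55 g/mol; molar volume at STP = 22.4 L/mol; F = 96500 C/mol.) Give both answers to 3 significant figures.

Q = 0.0894 × 804 = 71.88 C; n(e⁻) = 71.88 / 96500 = 7.449×10^-4 mol
Cathode: Cu²⁺ + 2e⁻ → Cu → n(Cu) = 7.449×10^-4/2 = 3.725×10^-4 mol → 0.0237 g
Anode: 2H₂O → O₂ + 4H⁺ + 4e⁻ → n(O₂) = 7.449×10^-4/4 = 1.862×10^-4 mol → 0.00417 L

0.0237 g Cu; 0.00417 L O₂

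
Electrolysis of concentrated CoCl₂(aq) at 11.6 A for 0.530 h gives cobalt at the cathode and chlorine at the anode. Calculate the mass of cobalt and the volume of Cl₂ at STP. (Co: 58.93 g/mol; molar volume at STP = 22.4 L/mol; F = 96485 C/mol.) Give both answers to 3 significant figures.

6.76 g Co; 2.57 L Cl₂

Q = 11.6 × 1908 = 22130 C; n(e⁻) = 22130 / 96485 = 0.2294 mol
Cathode: Co²⁺ + 2e⁻ → Co → n(Co) = 0.2294/2 = 0.1147 mol → 6.76 g
Anode: 2Cl⁻ → Cl₂ + 2e⁻ → n(Cl₂) = 0.2294/2 = 0.1147 mol → 2.57 L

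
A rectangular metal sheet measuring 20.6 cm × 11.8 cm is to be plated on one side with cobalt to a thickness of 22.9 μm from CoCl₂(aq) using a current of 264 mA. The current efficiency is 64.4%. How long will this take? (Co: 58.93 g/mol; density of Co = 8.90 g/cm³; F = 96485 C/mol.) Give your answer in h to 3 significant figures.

26.5 h

Plated area = 20.6 × 11.8 = 243.1 cm²
Volume = 243.1 × 22.9×10⁻⁴ cm = 0.5567 cm³
m(Co) = 0.5567 × 8.90 = 4.955 g
n(Co) = 4.955 / 58.93 = 0.08408 mol; n(e⁻) = 2 × 0.08408 = 0.1682 mol
Q = 0.1682 × 96485 / 0.644 = 25200 C
t = 25200 / 0.264 = 95450 s = 26.5 h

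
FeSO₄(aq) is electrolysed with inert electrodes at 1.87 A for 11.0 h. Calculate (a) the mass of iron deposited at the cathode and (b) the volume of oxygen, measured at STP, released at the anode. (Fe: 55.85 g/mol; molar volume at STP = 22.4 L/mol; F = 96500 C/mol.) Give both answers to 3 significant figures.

21.4 g Fe; 4.30 L O₂

Q = 1.87 × 39600 = 74050 C; n(e⁻) = 74050 / 96500 = 0.7674 mol
Cathode: Fe²⁺ + 2e⁻ → Fe → n(Fe) = 0.7674/2 = 0.3837 mol → 21.4 g
Anode: 2H₂O → O₂ + 4H⁺ + 4e⁻ → n(O₂) = 0.7674/4 = 0.1919 mol → 4.30 L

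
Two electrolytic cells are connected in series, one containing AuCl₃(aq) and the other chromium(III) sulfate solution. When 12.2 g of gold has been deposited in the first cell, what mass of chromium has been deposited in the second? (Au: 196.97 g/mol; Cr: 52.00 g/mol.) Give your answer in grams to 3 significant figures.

n(Au) = 12.2 / 196.97 = 0.06194 mol
Au³⁺ + 3e⁻ → Au, so n(e⁻) = 3 × 0.06194 = 0.1858 mol
In series, the same 0.1858 mol of electrons flows through the second cell.
Cr³⁺ + 3e⁻ → Cr, so n(Cr) = 0.1858 / 3 = 0.06193 mol
m(Cr) = 0.06193 × 52.00 = 3.22 g

3.22 g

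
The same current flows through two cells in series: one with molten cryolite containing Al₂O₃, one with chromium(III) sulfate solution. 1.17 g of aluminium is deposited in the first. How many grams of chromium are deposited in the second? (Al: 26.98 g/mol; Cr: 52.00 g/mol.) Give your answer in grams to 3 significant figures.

n(Al) = 1.17 / 26.98 = 0.04337 mol
Al³⁺ + 3e⁻ → Al, so n(e⁻) = 3 × 0.04337 = 0.1301 mol
Since the cells are in series, n(e⁻) in the Cr cell is also 0.1301 mol.
Cr³⁺ + 3e⁻ → Cr, so n(Cr) = 0.1301 / 3 = 0.04337 mol
m(Cr) = 0.04337 × 52.00 = 2.26 g

2.26 g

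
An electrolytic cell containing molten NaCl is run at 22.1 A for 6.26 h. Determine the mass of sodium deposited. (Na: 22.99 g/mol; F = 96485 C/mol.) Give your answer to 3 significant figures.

119 g

Q = It = 22.1 × 22536 = 4.980×10^5 C
n(e⁻) = Q/F = 4.980×10^5/96485 = 5.161 mol
Na⁺ + e⁻ → Na, so n(Na) = 5.161 mol
m = 5.161 × 22.99 = 119 g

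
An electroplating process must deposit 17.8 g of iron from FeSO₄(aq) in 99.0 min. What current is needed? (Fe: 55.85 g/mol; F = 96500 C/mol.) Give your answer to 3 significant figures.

n(Fe) = 17.8 / 55.85 = 0.3187 mol
Fe²⁺ + 2e⁻ → Fe, so n(e⁻) = 2 × 0.3187 = 0.6374 mol
Q = 0.6374 × 96500 = 61510 C
I = Q / t = 61510 / 5940 s = 10.4 A

10.4 A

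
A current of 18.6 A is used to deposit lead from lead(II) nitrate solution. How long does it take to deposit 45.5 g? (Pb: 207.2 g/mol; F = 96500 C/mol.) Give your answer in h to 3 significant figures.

n(Pb) = 45.5 / 207.2 = 0.2196 mol
Pb²⁺ + 2e⁻ → Pb, so n(e⁻) = 2 × 0.2196 = 0.4392 mol
Q = 0.4392 × 96500 = 42380 C
t = Q / I = 42380 / 18.6 = 2278 s = 0.633 h

0.633 h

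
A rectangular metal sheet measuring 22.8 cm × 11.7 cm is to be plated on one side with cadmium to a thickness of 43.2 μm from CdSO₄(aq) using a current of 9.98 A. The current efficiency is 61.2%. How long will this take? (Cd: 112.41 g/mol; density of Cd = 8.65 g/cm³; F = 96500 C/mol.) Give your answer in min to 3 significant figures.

Plated area = 22.8 × 11.7 = 266.8 cm²
Volume = 266.8 × 43.2×10⁻⁴ cm = 1.153 cm³
m(Cd) = 1.153 × 8.65 = 9.973 g
n(Cd) = 9.973 / 112.41 = 0.08872 mol; n(e⁻) = 2 × 0.08872 = 0.1774 mol
Q = 0.1774 × 96500 / 0.612 = 27970 C
t = 27970 / 9.98 = 2803 s = 46.7 min

46.7 min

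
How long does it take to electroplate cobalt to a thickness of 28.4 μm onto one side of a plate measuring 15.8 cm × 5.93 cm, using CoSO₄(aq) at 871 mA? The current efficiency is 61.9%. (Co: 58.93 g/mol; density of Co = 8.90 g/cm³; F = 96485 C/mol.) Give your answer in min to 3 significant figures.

Plated area = 15.8 × 5.93 = 93.69 cm²
Volume = 93.69 × 28.4×10⁻⁴ cm = 0.2661 cm³
m(Co) = 0.2661 × 8.90 = 2.368 g
n(Co) = 2.368 / 58.93 = 0.04018 mol; n(e⁻) = 2 × 0.04018 = 0.08036 mol
Q = 0.08036 × 96485 / 0.619 = 12530 C
t = 12530 / 0.871 = 14390 s = 240 min

240 min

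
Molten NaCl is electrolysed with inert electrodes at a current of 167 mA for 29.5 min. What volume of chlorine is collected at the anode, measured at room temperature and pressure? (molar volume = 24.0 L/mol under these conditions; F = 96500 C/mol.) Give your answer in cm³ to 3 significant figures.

36.8 cm³

Q = 0.167 A × 1770 s = 295.6 C
n(e⁻) = Q/F = 295.6/96500 = 0.003063 mol
2Cl⁻ → Cl₂ + 2e⁻, so n(Cl₂) = 0.003063 / 2 = 0.001532 mol
V = 0.001532 × 24.0 = 0.03677 L
= 36.8 cm³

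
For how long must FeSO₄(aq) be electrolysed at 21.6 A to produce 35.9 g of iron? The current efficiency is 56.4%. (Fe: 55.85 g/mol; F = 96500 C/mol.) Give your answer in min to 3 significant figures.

170 min

n(Fe) = 35.9 / 55.85 = 0.6428 mol
Fe²⁺ + 2e⁻ → Fe, so n(e⁻) = 2 × 0.6428 = 1.286 mol
Q = 1.286 × 96500 / 0.564 = 2.200×10^5 C
t = Q / I = 2.200×10^5 / 21.6 = 10190 s = 170 min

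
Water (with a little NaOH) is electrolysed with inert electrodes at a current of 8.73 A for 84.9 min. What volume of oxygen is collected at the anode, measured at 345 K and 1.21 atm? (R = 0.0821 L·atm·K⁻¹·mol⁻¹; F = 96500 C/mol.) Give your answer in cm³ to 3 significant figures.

Q = 8.73 A × 5094 s = 44470 C
Moles of electrons = 44470 / 96500 = 0.4608 mol
2H₂O → O₂ + 4H⁺ + 4e⁻, so n(O₂) = 0.4608 / 4 = 0.1152 mol
V = nRT/P = 0.1152 × 0.0821 × 345 / 1.21 = 2.697 L
= 2700 cm³

2700 cm³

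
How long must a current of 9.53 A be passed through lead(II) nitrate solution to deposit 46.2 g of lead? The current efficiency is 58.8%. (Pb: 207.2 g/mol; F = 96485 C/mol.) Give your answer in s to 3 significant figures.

n(Pb) = 46.2 / 207.2 = 0.2230 mol
Pb²⁺ + 2e⁻ → Pb, so n(e⁻) = 2 × 0.2230 = 0.4460 mol
Q = 0.4460 × 96485 / 0.588 = 73180 C
t = Q / I = 73180 / 9.53 = 7679 s

7680 s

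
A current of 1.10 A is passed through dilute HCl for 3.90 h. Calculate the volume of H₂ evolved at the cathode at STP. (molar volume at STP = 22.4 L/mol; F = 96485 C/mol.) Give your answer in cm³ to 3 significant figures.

1790 cm³

Q = It = 1.10 × 14040 = 15440 C
n(e⁻) = 15440 / 96485 = 0.1600 mol
2H⁺ + 2e⁻ → H₂, so n(H₂) = 0.1600 / 2 = 0.08000 mol
V = 0.08000 × 22.4 = 1.792 L
= 1790 cm³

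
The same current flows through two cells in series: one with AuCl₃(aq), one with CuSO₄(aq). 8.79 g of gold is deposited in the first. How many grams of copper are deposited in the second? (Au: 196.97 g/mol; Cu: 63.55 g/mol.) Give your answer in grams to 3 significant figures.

4.25 g

n(Au) = 8.79 / 196.97 = 0.04463 mol
Au³⁺ + 3e⁻ → Au, so n(e⁻) = 3 × 0.04463 = 0.1339 mol
Same current for the same time ⇒ same n(e⁻) = 0.1339 mol in both cells.
Cu²⁺ + 2e⁻ → Cu, so n(Cu) = 0.1339 / 2 = 0.06695 mol
m(Cu) = 0.06695 × 63.55 = 4.25 g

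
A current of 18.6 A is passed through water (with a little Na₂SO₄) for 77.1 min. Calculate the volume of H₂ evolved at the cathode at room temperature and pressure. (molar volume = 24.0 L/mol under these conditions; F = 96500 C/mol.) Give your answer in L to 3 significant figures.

10.7 L

Q = It = 18.6 × 4626 = 86040 C
n(e⁻) = 86040 / 96500 = 0.8916 mol
2H⁺ + 2e⁻ → H₂, so n(H₂) = 0.8916 / 2 = 0.4458 mol
V = 0.4458 × 24.0 = 10.70 L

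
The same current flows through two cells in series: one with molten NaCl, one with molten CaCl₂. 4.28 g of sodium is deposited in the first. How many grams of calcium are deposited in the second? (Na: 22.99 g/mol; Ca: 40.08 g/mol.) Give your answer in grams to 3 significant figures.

3.73 g

n(Na) = 4.28 / 22.99 = 0.1862 mol
Na⁺ + e⁻ → Na, so n(e⁻) = 0.1862 mol
In series, the same 0.1862 mol of electrons flows through the second cell.
Ca²⁺ + 2e⁻ → Ca, so n(Ca) = 0.1862 / 2 = 0.09310 mol
m(Ca) = 0.09310 × 40.08 = 3.73 g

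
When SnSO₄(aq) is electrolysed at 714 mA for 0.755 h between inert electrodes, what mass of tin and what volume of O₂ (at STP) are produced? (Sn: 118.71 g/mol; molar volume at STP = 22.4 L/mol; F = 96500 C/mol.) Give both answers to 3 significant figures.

Q = 0.714 × 2718 = 1941 C; n(e⁻) = 1941 / 96500 = 0.02011 mol
Cathode: Sn²⁺ + 2e⁻ → Sn → n(Sn) = 0.02011/2 = 0.01006 mol → 1.19 g
Anode: 2H₂O → O₂ + 4H⁺ + 4e⁻ → n(O₂) = 0.02011/4 = 0.005028 mol → 0.113 L

1.19 g Sn; 0.113 L O₂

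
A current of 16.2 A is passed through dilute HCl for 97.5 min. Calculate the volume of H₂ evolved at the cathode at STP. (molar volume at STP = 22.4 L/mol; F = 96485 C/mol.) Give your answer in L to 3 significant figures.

Q = It = 16.2 × 5850 = 94770 C
n(e⁻) = Q/F = 94770/96485 = 0.9822 mol
2H⁺ + 2e⁻ → H₂, so n(H₂) = 0.9822 / 2 = 0.4911 mol
V = 0.4911 × 22.4 = 11.00 L

11.0 L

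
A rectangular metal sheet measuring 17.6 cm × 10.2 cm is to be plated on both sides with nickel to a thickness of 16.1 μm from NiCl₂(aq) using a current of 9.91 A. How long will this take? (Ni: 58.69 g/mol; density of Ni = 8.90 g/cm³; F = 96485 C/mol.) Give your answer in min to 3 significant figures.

28.4 min

Plated area = 2 × 17.6 × 10.2 = 359.0 cm²
Volume = 359.0 × 16.1×10⁻⁴ cm = 0.5780 cm³
m(Ni) = 0.5780 × 8.90 = 5.144 g
n(Ni) = 5.144 / 58.69 = 0.08765 mol; n(e⁻) = 2 × 0.08765 = 0.1753 mol
Q = 0.1753 × 96485 = 16910 C
t = 16910 / 9.91 = 1706 s = 28.4 min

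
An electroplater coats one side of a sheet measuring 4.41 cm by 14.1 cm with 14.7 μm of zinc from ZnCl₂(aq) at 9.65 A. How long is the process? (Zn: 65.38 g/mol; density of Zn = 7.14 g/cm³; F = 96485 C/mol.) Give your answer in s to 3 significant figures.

Plated area = 4.41 × 14.1 = 62.18 cm²
Volume = 62.18 × 14.7×10⁻⁴ cm = 0.09140 cm³
m(Zn) = 0.09140 × 7.14 = 0.6526 g
n(Zn) = 0.6526 / 65.38 = 0.009982 mol; n(e⁻) = 2 × 0.009982 = 0.01996 mol
Q = 0.01996 × 96485 = 1926 C
t = 1926 / 9.65 = 199.6 s

200 s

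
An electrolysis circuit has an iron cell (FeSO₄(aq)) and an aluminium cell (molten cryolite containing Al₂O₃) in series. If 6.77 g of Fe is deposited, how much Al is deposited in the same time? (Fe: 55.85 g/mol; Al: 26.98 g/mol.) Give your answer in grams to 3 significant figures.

2.18 g

n(Fe) = 6.77 / 55.85 = 0.1212 mol
Fe²⁺ + 2e⁻ → Fe, so n(e⁻) = 2 × 0.1212 = 0.2424 mol
The cells are in series, so the same charge (and hence the same n(e⁻) = 0.2424 mol) passes through both.
Al³⁺ + 3e⁻ → Al, so n(Al) = 0.2424 / 3 = 0.08080 mol
m(Al) = 0.08080 × 26.98 = 2.18 g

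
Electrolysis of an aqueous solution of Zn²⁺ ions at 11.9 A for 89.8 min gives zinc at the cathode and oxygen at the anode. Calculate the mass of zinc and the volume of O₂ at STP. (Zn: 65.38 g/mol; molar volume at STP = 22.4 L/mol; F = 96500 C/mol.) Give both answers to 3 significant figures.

21.7 g Zn; 3.72 L O₂

Q = 11.9 × 5388 = 64120 C; n(e⁻) = 64120 / 96500 = 0.6645 mol
Cathode: Zn²⁺ + 2e⁻ → Zn → n(Zn) = 0.6645/2 = 0.3323 mol → 21.7 g
Anode: 2H₂O → O₂ + 4H⁺ + 4e⁻ → n(O₂) = 0.6645/4 = 0.1661 mol → 3.72 L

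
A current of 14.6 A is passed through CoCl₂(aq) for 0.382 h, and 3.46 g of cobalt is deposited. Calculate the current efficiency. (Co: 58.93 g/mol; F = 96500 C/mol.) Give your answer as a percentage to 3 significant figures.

56.4%

Q = 14.6 × 1375.2 = 20080 C
n(e⁻) = 20080 / 96500 = 0.2081 mol
Co²⁺ + 2e⁻ → Co, so theoretical n(Co) = 0.1041 mol → 6.135 g
Efficiency = 3.46 / 6.135 = 0.5640 = 56.4%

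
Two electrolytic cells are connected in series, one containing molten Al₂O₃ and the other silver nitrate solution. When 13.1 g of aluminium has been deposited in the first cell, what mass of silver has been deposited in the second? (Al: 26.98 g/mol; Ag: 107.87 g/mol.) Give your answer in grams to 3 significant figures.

n(Al) = 13.1 / 26.98 = 0.4855 mol
Al³⁺ + 3e⁻ → Al, so n(e⁻) = 3 × 0.4855 = 1.457 mol
Same current for the same time ⇒ same n(e⁻) = 1.457 mol in both cells.
Ag⁺ + e⁻ → Ag, so n(Ag) = 1.457 mol
m(Ag) = 1.457 × 107.87 = 157 g

157 g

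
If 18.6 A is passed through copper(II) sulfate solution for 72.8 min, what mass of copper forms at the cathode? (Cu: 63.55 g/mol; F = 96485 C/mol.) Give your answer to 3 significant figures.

26.8 g

Charge passed = 18.6 × 4368 = 81240 C
Moles of electrons = 81240 / 96485 = 0.8420 mol
Cu²⁺ + 2e⁻ → Cu, so n(Cu) = 0.8420 / 2 = 0.4210 mol
m = 0.4210 × 63.55 = 26.8 g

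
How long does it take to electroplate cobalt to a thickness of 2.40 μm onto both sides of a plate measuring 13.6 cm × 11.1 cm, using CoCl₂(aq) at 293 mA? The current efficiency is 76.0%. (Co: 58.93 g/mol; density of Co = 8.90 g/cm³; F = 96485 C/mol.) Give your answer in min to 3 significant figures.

Plated area = 2 × 13.6 × 11.1 = 301.9 cm²
Volume = 301.9 × 2.40×10⁻⁴ cm = 0.07246 cm³
m(Co) = 0.07246 × 8.90 = 0.6449 g
n(Co) = 0.6449 / 58.93 = 0.01094 mol; n(e⁻) = 2 × 0.01094 = 0.02188 mol
Q = 0.02188 × 96485 / 0.760 = 2778 C
t = 2778 / 0.293 = 9481 s = 158 min

158 min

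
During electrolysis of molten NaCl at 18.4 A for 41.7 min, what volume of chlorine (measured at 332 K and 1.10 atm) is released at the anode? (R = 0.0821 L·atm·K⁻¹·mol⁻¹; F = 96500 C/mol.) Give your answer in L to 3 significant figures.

5.91 L

Q = It = 18.4 × 2502 = 46040 C
n(e⁻) = Q/F = 46040/96500 = 0.4771 mol
2Cl⁻ → Cl₂ + 2e⁻, so n(Cl₂) = 0.4771 / 2 = 0.2386 mol
V = nRT/P = 0.2386 × 0.0821 × 332 / 1.10 = 5.912 L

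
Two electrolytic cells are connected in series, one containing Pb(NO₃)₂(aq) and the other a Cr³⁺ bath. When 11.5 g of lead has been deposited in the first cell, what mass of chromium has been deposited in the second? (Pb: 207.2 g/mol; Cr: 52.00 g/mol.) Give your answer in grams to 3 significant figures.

1.92 g

n(Pb) = 11.5 / 207.2 = 0.05550 mol
Pb²⁺ + 2e⁻ → Pb, so n(e⁻) = 2 × 0.05550 = 0.1110 mol
Same current for the same time ⇒ same n(e⁻) = 0.1110 mol in both cells.
Cr³⁺ + 3e⁻ → Cr, so n(Cr) = 0.1110 / 3 = 0.03700 mol
m(Cr) = 0.03700 × 52.00 = 1.92 g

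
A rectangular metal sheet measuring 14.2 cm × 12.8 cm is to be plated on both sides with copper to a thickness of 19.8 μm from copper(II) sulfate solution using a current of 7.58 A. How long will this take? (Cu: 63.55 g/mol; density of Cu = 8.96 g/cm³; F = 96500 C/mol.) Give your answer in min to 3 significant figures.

Plated area = 2 × 14.2 × 12.8 = 363.5 cm²
Volume = 363.5 × 19.8×10⁻⁴ cm = 0.7197 cm³
m(Cu) = 0.7197 × 8.96 = 6.449 g
n(Cu) = 6.449 / 63.55 = 0.1015 mol; n(e⁻) = 2 × 0.1015 = 0.2030 mol
Q = 0.2030 × 96500 = 19590 C
t = 19590 / 7.58 = 2584 s = 43.1 min

43.1 min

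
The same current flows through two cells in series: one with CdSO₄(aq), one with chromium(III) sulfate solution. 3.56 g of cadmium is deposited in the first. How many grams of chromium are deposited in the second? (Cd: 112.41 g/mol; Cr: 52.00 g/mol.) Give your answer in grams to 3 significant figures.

1.10 g

n(Cd) = 3.56 / 112.41 = 0.03167 mol
Cd²⁺ + 2e⁻ → Cd, so n(e⁻) = 2 × 0.03167 = 0.06334 mol
In series, the same 0.06334 mol of electrons flows through the second cell.
Cr³⁺ + 3e⁻ → Cr, so n(Cr) = 0.06334 / 3 = 0.02111 mol
m(Cr) = 0.02111 × 52.00 = 1.10 g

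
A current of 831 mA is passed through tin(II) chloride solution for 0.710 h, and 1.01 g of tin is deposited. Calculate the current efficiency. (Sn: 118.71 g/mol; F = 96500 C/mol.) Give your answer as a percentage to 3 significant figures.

77.3%

Q = 0.831 × 2556 = 2124 C
n(e⁻) = 2124 / 96500 = 0.02201 mol
Sn²⁺ + 2e⁻ → Sn, so theoretical n(Sn) = 0.01101 mol → 1.307 g
Efficiency = 1.01 / 1.307 = 0.7728 = 77.3%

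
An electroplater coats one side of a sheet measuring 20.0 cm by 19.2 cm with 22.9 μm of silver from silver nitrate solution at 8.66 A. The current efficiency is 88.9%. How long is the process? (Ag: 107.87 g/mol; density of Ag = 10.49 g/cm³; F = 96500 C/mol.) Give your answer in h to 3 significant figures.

Plated area = 20.0 × 19.2 = 384.0 cm²
Volume = 384.0 × 22.9×10⁻⁴ cm = 0.8794 cm³
m(Ag) = 0.8794 × 10.49 = 9.225 g
n(Ag) = 9.225 / 107.87 = 0.08552 mol; n(e⁻) = 0.08552 mol
Q = 0.08552 × 96500 / 0.889 = 9283 C
t = 9283 / 8.66 = 1072 s = 0.298 h

0.298 h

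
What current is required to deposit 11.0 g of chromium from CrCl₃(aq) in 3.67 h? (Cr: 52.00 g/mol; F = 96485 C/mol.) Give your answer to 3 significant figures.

n(Cr) = 11.0 / 52.00 = 0.2115 mol
Cr³⁺ + 3e⁻ → Cr, so n(e⁻) = 3 × 0.2115 = 0.6345 mol
Q = 0.6345 × 96485 = 61220 C
I = Q / t = 61220 / 13212 s = 4.63 A

4.63 A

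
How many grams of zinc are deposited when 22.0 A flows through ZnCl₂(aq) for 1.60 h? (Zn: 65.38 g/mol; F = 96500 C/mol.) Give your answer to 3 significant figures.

Q = It = 22.0 × 5760 = 1.267×10^5 C
n(e⁻) = 1.267×10^5 / 96500 = 1.313 mol
Zn²⁺ + 2e⁻ → Zn, so n(Zn) = 1.313 / 2 = 0.6565 mol
m = 0.6565 × 65.38 = 42.9 g

42.9 g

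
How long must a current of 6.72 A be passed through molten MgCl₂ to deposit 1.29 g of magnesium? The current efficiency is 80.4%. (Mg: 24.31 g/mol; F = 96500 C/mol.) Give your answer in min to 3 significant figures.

31.6 min

n(Mg) = 1.29 / 24.31 = 0.05306 mol
Mg²⁺ + 2e⁻ → Mg, so n(e⁻) = 2 × 0.05306 = 0.1061 mol
Q = 0.1061 × 96500 / 0.804 = 12730 C
t = Q / I = 12730 / 6.72 = 1894 s = 31.6 min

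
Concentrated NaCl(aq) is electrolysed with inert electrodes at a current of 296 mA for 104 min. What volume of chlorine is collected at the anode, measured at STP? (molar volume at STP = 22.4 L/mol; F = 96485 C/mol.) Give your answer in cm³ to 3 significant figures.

Charge passed = 0.296 × 6240 = 1847 C
n(e⁻) = 1847 / 96485 = 0.01914 mol
2Cl⁻ → Cl₂ + 2e⁻, so n(Cl₂) = 0.01914 / 2 = 0.009570 mol
V = 0.009570 × 22.4 = 0.2144 L
= 214 cm³

214 cm³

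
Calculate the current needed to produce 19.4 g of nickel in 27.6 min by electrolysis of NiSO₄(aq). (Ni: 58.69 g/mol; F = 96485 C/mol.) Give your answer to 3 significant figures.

n(Ni) = 19.4 / 58.69 = 0.3306 mol
Ni²⁺ + 2e⁻ → Ni, so n(e⁻) = 2 × 0.3306 = 0.6612 mol
Q = 0.6612 × 96485 = 63800 C
I = Q / t = 63800 / 1656 s = 38.5 A

38.5 A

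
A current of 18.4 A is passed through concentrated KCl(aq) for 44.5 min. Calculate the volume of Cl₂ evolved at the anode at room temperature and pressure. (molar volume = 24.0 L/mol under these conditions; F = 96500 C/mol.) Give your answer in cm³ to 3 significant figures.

Q = It = 18.4 × 2670 = 49130 C
n(e⁻) = Q/F = 49130/96500 = 0.5091 mol
2Cl⁻ → Cl₂ + 2e⁻, so n(Cl₂) = 0.5091 / 2 = 0.2546 mol
V = 0.2546 × 24.0 = 6.110 L
= 6110 cm³

6110 cm³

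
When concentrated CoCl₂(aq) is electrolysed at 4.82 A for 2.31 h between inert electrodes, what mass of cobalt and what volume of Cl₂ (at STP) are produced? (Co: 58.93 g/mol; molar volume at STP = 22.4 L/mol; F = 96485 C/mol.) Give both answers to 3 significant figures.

12.2 g Co; 4.65 L Cl₂

Q = 4.82 × 8316 = 40080 C; n(e⁻) = 40080 / 96485 = 0.4154 mol
Cathode: Co²⁺ + 2e⁻ → Co → n(Co) = 0.4154/2 = 0.2077 mol → 12.2 g
Anode: 2Cl⁻ → Cl₂ + 2e⁻ → n(Cl₂) = 0.4154/2 = 0.2077 mol → 4.65 L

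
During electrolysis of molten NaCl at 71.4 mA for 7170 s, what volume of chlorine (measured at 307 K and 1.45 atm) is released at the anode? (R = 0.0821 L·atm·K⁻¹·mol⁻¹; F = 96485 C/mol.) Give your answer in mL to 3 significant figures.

Q = 0.0714 A × 7170 s = 511.9 C
n(e⁻) = 511.9 / 96485 = 0.005305 mol
2Cl⁻ → Cl₂ + 2e⁻, so n(Cl₂) = 0.005305 / 2 = 0.002653 mol
V = nRT/P = 0.002653 × 0.0821 × 307 / 1.45 = 0.04612 L
= 46.1 mL

46.1 mL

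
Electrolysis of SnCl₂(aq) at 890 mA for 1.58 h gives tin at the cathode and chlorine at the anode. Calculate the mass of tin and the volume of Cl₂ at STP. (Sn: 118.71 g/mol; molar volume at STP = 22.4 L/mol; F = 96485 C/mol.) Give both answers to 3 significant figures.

Q = 0.890 × 5688 = 5062 C; n(e⁻) = 5062 / 96485 = 0.05246 mol
Cathode: Sn²⁺ + 2e⁻ → Sn → n(Sn) = 0.05246/2 = 0.02623 mol → 3.11 g
Anode: 2Cl⁻ → Cl₂ + 2e⁻ → n(Cl₂) = 0.05246/2 = 0.02623 mol → 0.588 L

3.11 g Sn; 0.588 L Cl₂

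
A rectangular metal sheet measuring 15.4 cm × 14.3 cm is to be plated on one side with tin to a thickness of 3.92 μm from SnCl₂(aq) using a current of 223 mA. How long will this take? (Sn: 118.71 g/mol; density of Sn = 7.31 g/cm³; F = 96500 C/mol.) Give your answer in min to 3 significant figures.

76.7 min

Plated area = 15.4 × 14.3 = 220.2 cm²
Volume = 220.2 × 3.92×10⁻⁴ cm = 0.08632 cm³
m(Sn) = 0.08632 × 7.31 = 0.6310 g
n(Sn) = 0.6310 / 118.71 = 0.005315 mol; n(e⁻) = 2 × 0.005315 = 0.01063 mol
Q = 0.01063 × 96500 = 1026 C
t = 1026 / 0.223 = 4601 s = 76.7 min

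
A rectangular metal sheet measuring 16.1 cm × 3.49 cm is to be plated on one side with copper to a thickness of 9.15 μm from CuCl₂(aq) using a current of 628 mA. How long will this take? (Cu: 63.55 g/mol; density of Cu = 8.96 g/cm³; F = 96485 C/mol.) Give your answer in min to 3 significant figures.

Plated area = 16.1 × 3.49 = 56.19 cm²
Volume = 56.19 × 9.15×10⁻⁴ cm = 0.05141 cm³
m(Cu) = 0.05141 × 8.96 = 0.4606 g
n(Cu) = 0.4606 / 63.55 = 0.007248 mol; n(e⁻) = 2 × 0.007248 = 0.01450 mol
Q = 0.01450 × 96485 = 1399 C
t = 1399 / 0.628 = 2228 s = 37.1 min

37.1 min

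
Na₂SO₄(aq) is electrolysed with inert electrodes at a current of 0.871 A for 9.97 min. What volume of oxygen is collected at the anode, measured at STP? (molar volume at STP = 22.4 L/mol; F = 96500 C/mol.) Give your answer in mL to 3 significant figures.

Q = It = 0.871 × 598.2 = 521.0 C
Moles of electrons = 521.0 / 96500 = 0.005399 mol
2H₂O → O₂ + 4H⁺ + 4e⁻, so n(O₂) = 0.005399 / 4 = 0.001350 mol
V = 0.001350 × 22.4 = 0.03024 L
= 30.2 mL

30.2 mL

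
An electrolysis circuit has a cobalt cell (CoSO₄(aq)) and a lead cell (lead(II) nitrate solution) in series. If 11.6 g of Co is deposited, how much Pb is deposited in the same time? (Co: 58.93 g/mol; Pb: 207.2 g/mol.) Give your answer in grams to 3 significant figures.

n(Co) = 11.6 / 58.93 = 0.1968 mol
Co²⁺ + 2e⁻ → Co, so n(e⁻) = 2 × 0.1968 = 0.3936 mol
In series, the same 0.3936 mol of electrons flows through the second cell.
Pb²⁺ + 2e⁻ → Pb, so n(Pb) = 0.3936 / 2 = 0.1968 mol
m(Pb) = 0.1968 × 207.2 = 40.8 g

40.8 g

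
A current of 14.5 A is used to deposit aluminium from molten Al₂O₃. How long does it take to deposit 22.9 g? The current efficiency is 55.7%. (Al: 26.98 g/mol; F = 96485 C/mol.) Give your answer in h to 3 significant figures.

8.45 h

n(Al) = 22.9 / 26.98 = 0.8488 mol
Al³⁺ + 3e⁻ → Al, so n(e⁻) = 3 × 0.8488 = 2.546 mol
Q = 2.546 × 96485 / 0.557 = 4.410×10^5 C
t = Q / I = 4.410×10^5 / 14.5 = 30410 s = 8.45 h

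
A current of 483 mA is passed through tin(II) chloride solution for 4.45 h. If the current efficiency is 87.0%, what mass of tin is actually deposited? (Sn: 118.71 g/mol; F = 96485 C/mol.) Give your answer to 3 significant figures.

Q = 0.483 × 16020 = 7738 C
n(e⁻) = 7738 / 96485 = 0.08020 mol
Sn²⁺ + 2e⁻ → Sn, so theoretical m(Sn) = 0.04010 × 118.71 = 4.760 g
Actual mass = 87.0% × 4.760 = 4.14 g

4.14 g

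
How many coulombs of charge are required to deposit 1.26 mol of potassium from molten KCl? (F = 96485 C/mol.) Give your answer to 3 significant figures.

K⁺ + e⁻ → K, so n(e⁻) = 1 × 1.26 = 1.260 mol
Q = 1.260 × 96485 = 1.216×10^5 C

1.22×10^5 C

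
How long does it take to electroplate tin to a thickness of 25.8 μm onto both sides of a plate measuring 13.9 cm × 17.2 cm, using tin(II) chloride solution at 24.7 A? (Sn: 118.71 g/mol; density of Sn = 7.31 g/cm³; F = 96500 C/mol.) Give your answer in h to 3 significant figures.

Plated area = 2 × 13.9 × 17.2 = 478.2 cm²
Volume = 478.2 × 25.8×10⁻⁴ cm = 1.234 cm³
m(Sn) = 1.234 × 7.31 = 9.021 g
n(Sn) = 9.021 / 118.71 = 0.07599 mol; n(e⁻) = 2 × 0.07599 = 0.1520 mol
Q = 0.1520 × 96500 = 14670 C
t = 14670 / 24.7 = 593.9 s = 0.165 h

0.165 h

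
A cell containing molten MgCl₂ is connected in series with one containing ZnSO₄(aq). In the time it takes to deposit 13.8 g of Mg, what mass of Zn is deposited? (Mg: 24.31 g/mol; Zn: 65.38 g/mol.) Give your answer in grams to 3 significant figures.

37.1 g

n(Mg) = 13.8 / 24.31 = 0.5677 mol
Mg²⁺ + 2e⁻ → Mg, so n(e⁻) = 2 × 0.5677 = 1.135 mol
In series, the same 1.135 mol of electrons flows through the second cell.
Zn²⁺ + 2e⁻ → Zn, so n(Zn) = 1.135 / 2 = 0.5675 mol
m(Zn) = 0.5675 × 65.38 = 37.1 g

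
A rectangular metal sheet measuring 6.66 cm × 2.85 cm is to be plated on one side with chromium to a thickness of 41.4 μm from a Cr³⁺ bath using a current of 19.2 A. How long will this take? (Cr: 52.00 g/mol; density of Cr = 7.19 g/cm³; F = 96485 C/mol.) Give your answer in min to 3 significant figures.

2.73 min

Plated area = 6.66 × 2.85 = 18.98 cm²
Volume = 18.98 × 41.4×10⁻⁴ cm = 0.07858 cm³
m(Cr) = 0.07858 × 7.19 = 0.5650 g
n(Cr) = 0.5650 / 52.00 = 0.01087 mol; n(e⁻) = 3 × 0.01087 = 0.03261 mol
Q = 0.03261 × 96485 = 3146 C
t = 3146 / 19.2 = 163.9 s = 2.73 min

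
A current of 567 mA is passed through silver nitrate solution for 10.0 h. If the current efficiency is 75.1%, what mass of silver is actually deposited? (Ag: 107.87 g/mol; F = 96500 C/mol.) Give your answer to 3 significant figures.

17.1 g

Q = 0.567 × 36000 = 20410 C
n(e⁻) = 20410 / 96500 = 0.2115 mol
Ag⁺ + e⁻ → Ag, so theoretical m(Ag) = 0.2115 × 107.87 = 22.81 g
Actual mass = 75.1% × 22.81 = 17.1 g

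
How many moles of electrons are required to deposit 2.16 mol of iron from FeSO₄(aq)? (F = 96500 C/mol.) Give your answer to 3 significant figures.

4.32 mol

Fe²⁺ + 2e⁻ → Fe, so n(e⁻) = 2 × 2.16 = 4.320 mol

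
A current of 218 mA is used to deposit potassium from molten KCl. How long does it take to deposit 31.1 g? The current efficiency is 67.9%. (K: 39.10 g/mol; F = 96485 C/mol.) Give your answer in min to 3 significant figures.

n(K) = 31.1 / 39.10 = 0.7954 mol
K⁺ + e⁻ → K, so n(e⁻) = 0.7954 mol
Q = 0.7954 × 96485 / 0.679 = 1.130×10^5 C
t = Q / I = 1.130×10^5 / 0.218 = 5.183×10^5 s = 8640 min

8640 min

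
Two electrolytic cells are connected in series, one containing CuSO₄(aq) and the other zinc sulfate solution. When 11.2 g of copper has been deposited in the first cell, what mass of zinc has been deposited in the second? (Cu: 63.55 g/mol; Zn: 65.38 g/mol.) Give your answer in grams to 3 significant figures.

11.5 g

n(Cu) = 11.2 / 63.55 = 0.1762 mol
Cu²⁺ + 2e⁻ → Cu, so n(e⁻) = 2 × 0.1762 = 0.3524 mol
The cells are in series, so the same charge (and hence the same n(e⁻) = 0.3524 mol) passes through both.
Zn²⁺ + 2e⁻ → Zn, so n(Zn) = 0.3524 / 2 = 0.1762 mol
m(Zn) = 0.1762 × 65.38 = 11.5 g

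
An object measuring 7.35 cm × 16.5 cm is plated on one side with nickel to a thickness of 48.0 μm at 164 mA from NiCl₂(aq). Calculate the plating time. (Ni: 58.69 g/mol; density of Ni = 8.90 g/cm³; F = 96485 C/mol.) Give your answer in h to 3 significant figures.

28.9 h

Plated area = 7.35 × 16.5 = 121.3 cm²
Volume = 121.3 × 48.0×10⁻⁴ cm = 0.5822 cm³
m(Ni) = 0.5822 × 8.90 = 5.182 g
n(Ni) = 5.182 / 58.69 = 0.08829 mol; n(e⁻) = 2 × 0.08829 = 0.1766 mol
Q = 0.1766 × 96485 = 17040 C
t = 17040 / 0.164 = 1.039×10^5 s = 28.9 h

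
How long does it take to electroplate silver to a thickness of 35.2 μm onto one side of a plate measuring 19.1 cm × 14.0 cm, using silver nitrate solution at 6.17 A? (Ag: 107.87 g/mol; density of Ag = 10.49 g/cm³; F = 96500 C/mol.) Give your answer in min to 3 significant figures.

23.9 min

Plated area = 19.1 × 14.0 = 267.4 cm²
Volume = 267.4 × 35.2×10⁻⁴ cm = 0.9412 cm³
m(Ag) = 0.9412 × 10.49 = 9.873 g
n(Ag) = 9.873 / 107.87 = 0.09153 mol; n(e⁻) = 0.09153 mol
Q = 0.09153 × 96500 = 8833 C
t = 8833 / 6.17 = 1432 s = 23.9 min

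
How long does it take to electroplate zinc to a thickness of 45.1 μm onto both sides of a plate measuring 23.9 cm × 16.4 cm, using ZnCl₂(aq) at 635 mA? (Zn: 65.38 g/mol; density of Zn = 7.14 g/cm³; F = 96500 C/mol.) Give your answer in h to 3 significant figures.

32.6 h

Plated area = 2 × 23.9 × 16.4 = 783.9 cm²
Volume = 783.9 × 45.1×10⁻⁴ cm = 3.535 cm³
m(Zn) = 3.535 × 7.14 = 25.24 g
n(Zn) = 25.24 / 65.38 = 0.3861 mol; n(e⁻) = 2 × 0.3861 = 0.7722 mol
Q = 0.7722 × 96500 = 74520 C
t = 74520 / 0.635 = 1.174×10^5 s = 32.6 h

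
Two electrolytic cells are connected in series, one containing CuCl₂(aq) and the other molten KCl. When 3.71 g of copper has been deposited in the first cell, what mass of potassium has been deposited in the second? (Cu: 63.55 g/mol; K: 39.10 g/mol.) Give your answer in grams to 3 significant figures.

n(Cu) = 3.71 / 63.55 = 0.05838 mol
Cu²⁺ + 2e⁻ → Cu, so n(e⁻) = 2 × 0.05838 = 0.1168 mol
Same current for the same time ⇒ same n(e⁻) = 0.1168 mol in both cells.
K⁺ + e⁻ → K, so n(K) = 0.1168 mol
m(K) = 0.1168 × 39.10 = 4.57 g

4.57 g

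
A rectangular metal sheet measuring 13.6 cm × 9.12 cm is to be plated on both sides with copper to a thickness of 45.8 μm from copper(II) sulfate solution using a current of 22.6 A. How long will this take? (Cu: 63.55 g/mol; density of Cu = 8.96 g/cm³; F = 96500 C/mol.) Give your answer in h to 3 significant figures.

0.380 h

Plated area = 2 × 13.6 × 9.12 = 248.1 cm²
Volume = 248.1 × 45.8×10⁻⁴ cm = 1.136 cm³
m(Cu) = 1.136 × 8.96 = 10.18 g
n(Cu) = 10.18 / 63.55 = 0.1602 mol; n(e⁻) = 2 × 0.1602 = 0.3204 mol
Q = 0.3204 × 96500 = 30920 C
t = 30920 / 22.6 = 1368 s = 0.380 h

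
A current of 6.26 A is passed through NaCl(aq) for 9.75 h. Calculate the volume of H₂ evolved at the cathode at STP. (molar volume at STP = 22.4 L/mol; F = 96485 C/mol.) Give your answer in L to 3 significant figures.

Q = It = 6.26 × 35100 = 2.197×10^5 C
n(e⁻) = 2.197×10^5 / 96485 = 2.277 mol
2H⁺ + 2e⁻ → H₂, so n(H₂) = 2.277 / 2 = 1.139 mol
V = 1.139 × 22.4 = 25.51 L

25.5 L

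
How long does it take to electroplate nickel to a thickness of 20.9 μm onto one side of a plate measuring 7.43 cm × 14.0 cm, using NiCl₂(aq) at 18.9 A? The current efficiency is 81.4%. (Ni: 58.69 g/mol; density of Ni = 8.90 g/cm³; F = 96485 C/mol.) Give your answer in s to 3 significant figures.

Plated area = 7.43 × 14.0 = 104.0 cm²
Volume = 104.0 × 20.9×10⁻⁴ cm = 0.2174 cm³
m(Ni) = 0.2174 × 8.90 = 1.935 g
n(Ni) = 1.935 / 58.69 = 0.03297 mol; n(e⁻) = 2 × 0.03297 = 0.06594 mol
Q = 0.06594 × 96485 / 0.814 = 7816 C
t = 7816 / 18.9 = 413.5 s

414 s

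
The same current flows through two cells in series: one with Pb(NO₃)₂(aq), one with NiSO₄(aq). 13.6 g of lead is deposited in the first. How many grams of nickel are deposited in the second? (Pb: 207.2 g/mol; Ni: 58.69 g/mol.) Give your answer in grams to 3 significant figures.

3.85 g

n(Pb) = 13.6 / 207.2 = 0.06564 mol
Pb²⁺ + 2e⁻ → Pb, so n(e⁻) = 2 × 0.06564 = 0.1313 mol
The cells are in series, so the same charge (and hence the same n(e⁻) = 0.1313 mol) passes through both.
Ni²⁺ + 2e⁻ → Ni, so n(Ni) = 0.1313 / 2 = 0.06565 mol
m(Ni) = 0.06565 × 58.69 = 3.85 g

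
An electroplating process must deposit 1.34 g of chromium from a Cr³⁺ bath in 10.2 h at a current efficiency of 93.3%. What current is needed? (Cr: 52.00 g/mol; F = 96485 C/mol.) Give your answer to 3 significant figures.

0.218 A

n(Cr) = 1.34 / 52.00 = 0.02577 mol
Cr³⁺ + 3e⁻ → Cr, so n(e⁻) = 3 × 0.02577 = 0.07731 mol
Q = 0.07731 × 96485 / 0.933 = 7995 C
I = Q / t = 7995 / 36720 s = 0.218 A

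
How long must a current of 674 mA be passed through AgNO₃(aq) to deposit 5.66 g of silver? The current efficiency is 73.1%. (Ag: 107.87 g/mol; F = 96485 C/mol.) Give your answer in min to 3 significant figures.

n(Ag) = 5.66 / 107.87 = 0.05247 mol
Ag⁺ + e⁻ → Ag, so n(e⁻) = 0.05247 mol
Q = 0.05247 × 96485 / 0.731 = 6926 C
t = Q / I = 6926 / 0.674 = 10280 s = 171 min

171 min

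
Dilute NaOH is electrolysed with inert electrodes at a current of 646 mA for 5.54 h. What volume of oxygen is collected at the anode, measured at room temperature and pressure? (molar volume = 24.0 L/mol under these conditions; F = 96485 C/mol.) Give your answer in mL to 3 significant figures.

Charge passed = 0.646 × 19944 = 12880 C
n(e⁻) = Q/F = 12880/96485 = 0.1335 mol
2H₂O → O₂ + 4H⁺ + 4e⁻, so n(O₂) = 0.1335 / 4 = 0.03338 mol
V = 0.03338 × 24.0 = 0.8011 L
= 801 mL

801 mL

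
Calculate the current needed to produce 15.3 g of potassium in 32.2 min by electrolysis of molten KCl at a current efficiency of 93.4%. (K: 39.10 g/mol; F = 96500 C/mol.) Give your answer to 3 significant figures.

n(K) = 15.3 / 39.10 = 0.3913 mol
K⁺ + e⁻ → K, so n(e⁻) = 0.3913 mol
Q = 0.3913 × 96500 / 0.934 = 40430 C
I = Q / t = 40430 / 1932 s = 20.9 A

20.9 A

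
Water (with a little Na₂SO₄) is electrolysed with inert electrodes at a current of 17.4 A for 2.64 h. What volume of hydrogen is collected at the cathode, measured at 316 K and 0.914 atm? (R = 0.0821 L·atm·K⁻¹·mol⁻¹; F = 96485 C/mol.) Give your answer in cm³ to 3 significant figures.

Q = 17.4 A × 9504 s = 1.654×10^5 C
Moles of electrons = 1.654×10^5 / 96485 = 1.714 mol
2H⁺ + 2e⁻ → H₂, so n(H₂) = 1.714 / 2 = 0.8570 mol
V = nRT/P = 0.8570 × 0.0821 × 316 / 0.914 = 24.33 L
= 24300 cm³

24300 cm³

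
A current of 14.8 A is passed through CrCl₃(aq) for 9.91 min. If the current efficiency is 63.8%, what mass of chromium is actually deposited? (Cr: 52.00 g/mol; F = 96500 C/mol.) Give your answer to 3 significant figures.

1.01 g

Q = 14.8 × 594.6 = 8800 C
n(e⁻) = 8800 / 96500 = 0.09119 mol
Cr³⁺ + 3e⁻ → Cr, so theoretical m(Cr) = 0.03040 × 52.00 = 1.581 g
Actual mass = 63.8% × 1.581 = 1.01 g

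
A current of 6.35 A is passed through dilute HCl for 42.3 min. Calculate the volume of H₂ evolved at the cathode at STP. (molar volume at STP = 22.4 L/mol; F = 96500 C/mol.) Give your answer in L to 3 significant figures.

Q = It = 6.35 × 2538 = 16120 C
Moles of electrons = 16120 / 96500 = 0.1670 mol
2H⁺ + 2e⁻ → H₂, so n(H₂) = 0.1670 / 2 = 0.08350 mol
V = 0.08350 × 22.4 = 1.870 L

1.87 L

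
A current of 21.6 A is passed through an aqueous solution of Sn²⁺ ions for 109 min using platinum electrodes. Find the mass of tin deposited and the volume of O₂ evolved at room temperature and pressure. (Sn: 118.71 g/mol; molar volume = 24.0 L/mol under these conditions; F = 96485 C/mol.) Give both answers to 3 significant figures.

Q = 21.6 × 6540 = 1.413×10^5 C; n(e⁻) = 1.413×10^5 / 96485 = 1.464 mol
Cathode: Sn²⁺ + 2e⁻ → Sn → n(Sn) = 1.464/2 = 0.7320 mol → 86.9 g
Anode: 2H₂O → O₂ + 4H⁺ + 4e⁻ → n(O₂) = 1.464/4 = 0.3660 mol → 8.78 L

86.9 g Sn; 8.78 L O₂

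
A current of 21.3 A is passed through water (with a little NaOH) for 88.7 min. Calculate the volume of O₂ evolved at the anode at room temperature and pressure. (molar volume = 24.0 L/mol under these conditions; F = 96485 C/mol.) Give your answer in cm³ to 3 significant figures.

Q = It = 21.3 × 5322 = 1.134×10^5 C
n(e⁻) = Q/F = 1.134×10^5/96485 = 1.175 mol
2H₂O → O₂ + 4H⁺ + 4e⁻, so n(O₂) = 1.175 / 4 = 0.2938 mol
V = 0.2938 × 24.0 = 7.051 L
= 7050 cm³

7050 cm³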